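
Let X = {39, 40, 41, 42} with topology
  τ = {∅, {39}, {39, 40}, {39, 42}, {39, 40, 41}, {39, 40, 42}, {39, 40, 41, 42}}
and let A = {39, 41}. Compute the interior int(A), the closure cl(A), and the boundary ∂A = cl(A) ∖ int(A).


int(A) = {39}, cl(A) = {39, 40, 41, 42}, ∂A = {40, 41, 42}.

Closed sets in (X, τ) are complements of opens:
  closed(X, τ) = {∅, {41}, {42}, {40, 41}, {41, 42}, {40, 41, 42}, {39, 40, 41, 42}}.
int(A) = ⋃ {U ∈ τ : U ⊆ A}. Opens contained in A: ∅, {39}.
Taking the union of these: int(A) = {39}.
cl(A) = ⋂ {C closed : A ⊆ C}. Closed sets containing A: {39, 40, 41, 42}.
Intersecting these: cl(A) = {39, 40, 41, 42}.
∂A = cl(A) ∖ int(A) = {39, 40, 41, 42} ∖ {39} = {40, 41, 42}.


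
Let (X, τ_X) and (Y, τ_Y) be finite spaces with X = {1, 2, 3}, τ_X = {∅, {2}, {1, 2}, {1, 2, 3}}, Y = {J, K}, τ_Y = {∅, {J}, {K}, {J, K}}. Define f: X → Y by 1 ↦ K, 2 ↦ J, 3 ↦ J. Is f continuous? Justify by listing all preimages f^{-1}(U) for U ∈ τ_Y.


f is NOT continuous.

Compute f^{-1}(U) for each U ∈ τ_Y:
  U = ∅: f^{-1}(U) = ∅ ∈ τ_X ✓.
  U = {J}: f^{-1}(U) = {2, 3} ∉ τ_X ✗.
  U = {K}: f^{-1}(U) = {1} ∉ τ_X ✗.
  U = {J, K}: f^{-1}(U) = {1, 2, 3} ∈ τ_X ✓.
Found U = {J} with f^{-1}(U) = {2, 3} not in τ_X. Therefore f is NOT continuous.


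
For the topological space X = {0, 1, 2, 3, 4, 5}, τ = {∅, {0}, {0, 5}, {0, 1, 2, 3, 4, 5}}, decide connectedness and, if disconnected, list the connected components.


(X, τ) is connected.

Find clopen sets (U ∈ τ with X ∖ U ∈ τ):
  U = ∅, X ∖ U = {0, 1, 2, 3, 4, 5} — both open, so U is clopen.
  U = {0, 1, 2, 3, 4, 5}, X ∖ U = ∅ — both open, so U is clopen.
Only trivial clopens (∅ and X) exist, so (X, τ) is connected.
Compute connected components by grouping points that agree on all clopens:
  component: {0, 1, 2, 3, 4, 5}


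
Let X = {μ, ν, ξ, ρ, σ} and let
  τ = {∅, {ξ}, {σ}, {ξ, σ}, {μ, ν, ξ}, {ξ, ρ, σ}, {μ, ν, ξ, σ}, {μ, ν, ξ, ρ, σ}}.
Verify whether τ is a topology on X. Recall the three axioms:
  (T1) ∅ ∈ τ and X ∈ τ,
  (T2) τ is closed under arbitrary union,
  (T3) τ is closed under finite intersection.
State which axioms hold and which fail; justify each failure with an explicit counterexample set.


τ IS a topology on X.

Axiom (T1): ∅ ∈ τ? Yes; X ∈ τ? Yes.
Axiom (T2/T3): check pairwise unions and intersections of members of τ.
All pairwise intersections and unions checked — each lies in τ. Therefore τ satisfies (T1), (T2), (T3): it IS a topology on X.


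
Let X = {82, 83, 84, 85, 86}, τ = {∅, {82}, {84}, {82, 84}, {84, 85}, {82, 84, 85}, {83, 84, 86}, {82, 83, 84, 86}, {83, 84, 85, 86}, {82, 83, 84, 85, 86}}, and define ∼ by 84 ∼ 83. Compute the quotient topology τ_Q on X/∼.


X/∼ = {[82], [83=84], [85], [86]}; |τ_Q| = 6.

Equivalence classes: [82], [83=84], [85], [86].
Quotient map π: X → X/∼ sends 82 ↦ [82], 83 ↦ [83=84], 84 ↦ [83=84], 85 ↦ [85], 86 ↦ [86].
For each subset V ⊆ X/∼, compute π^{-1}(V) ⊆ X and check whether π^{-1}(V) ∈ τ. V is open in τ_Q iff π^{-1}(V) ∈ τ.
  V = {}: π^{-1}(V) = ∅ ∈ τ ✓.
  V = {[82]}: π^{-1}(V) = {82} ∈ τ ✓.
  V = {[83=84]}: π^{-1}(V) = {83, 84} ∉ τ ✗.
  V = {[82], [83=84]}: π^{-1}(V) = {82, 83, 84} ∉ τ ✗.
  V = {[85]}: π^{-1}(V) = {85} ∉ τ ✗.
  V = {[82], [85]}: π^{-1}(V) = {82, 85} ∉ τ ✗.
  V = {[83=84], [85]}: π^{-1}(V) = {83, 84, 85} ∉ τ ✗.
  V = {[82], [83=84], [85]}: π^{-1}(V) = {82, 83, 84, 85} ∉ τ ✗.
  V = {[86]}: π^{-1}(V) = {86} ∉ τ ✗.
  V = {[82], [86]}: π^{-1}(V) = {82, 86} ∉ τ ✗.
  V = {[83=84], [86]}: π^{-1}(V) = {83, 84, 86} ∈ τ ✓.
  V = {[82], [83=84], [86]}: π^{-1}(V) = {82, 83, 84, 86} ∈ τ ✓.
  V = {[85], [86]}: π^{-1}(V) = {85, 86} ∉ τ ✗.
  V = {[82], [85], [86]}: π^{-1}(V) = {82, 85, 86} ∉ τ ✗.
  V = {[83=84], [85], [86]}: π^{-1}(V) = {83, 84, 85, 86} ∈ τ ✓.
  V = {[82], [83=84], [85], [86]}: π^{-1}(V) = {82, 83, 84, 85, 86} ∈ τ ✓.
Open sets in the quotient: τ_Q = {{}, {[82]}, {[83=84], [86]}, {[82], [83=84], [86]}, {[83=84], [85], [86]}, {[82], [83=84], [85], [86]}} (6 elements).


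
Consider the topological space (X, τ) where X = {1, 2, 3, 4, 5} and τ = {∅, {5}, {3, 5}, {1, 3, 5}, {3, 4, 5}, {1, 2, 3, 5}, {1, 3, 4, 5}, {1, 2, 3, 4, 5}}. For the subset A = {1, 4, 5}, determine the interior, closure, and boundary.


int(A) = {5}, cl(A) = {1, 2, 3, 4, 5}, ∂A = {1, 2, 3, 4}.

Closed sets in (X, τ) are complements of opens:
  closed(X, τ) = {∅, {2}, {4}, {1, 2}, {2, 4}, {1, 2, 4}, {1, 2, 3, 4}, {1, 2, 3, 4, 5}}.
int(A) = ⋃ {U ∈ τ : U ⊆ A}. Opens contained in A: ∅, {5}.
Taking the union of these: int(A) = {5}.
cl(A) = ⋂ {C closed : A ⊆ C}. Closed sets containing A: {1, 2, 3, 4, 5}.
Intersecting these: cl(A) = {1, 2, 3, 4, 5}.
∂A = cl(A) ∖ int(A) = {1, 2, 3, 4, 5} ∖ {5} = {1, 2, 3, 4}.


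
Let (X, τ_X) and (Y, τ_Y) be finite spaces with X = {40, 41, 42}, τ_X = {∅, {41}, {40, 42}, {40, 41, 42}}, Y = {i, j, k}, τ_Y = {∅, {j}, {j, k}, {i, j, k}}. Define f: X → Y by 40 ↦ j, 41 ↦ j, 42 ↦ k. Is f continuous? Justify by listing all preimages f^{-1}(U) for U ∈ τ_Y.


f is NOT continuous.

Compute f^{-1}(U) for each U ∈ τ_Y:
  U = ∅: f^{-1}(U) = ∅ ∈ τ_X ✓.
  U = {j}: f^{-1}(U) = {40, 41} ∉ τ_X ✗.
  U = {j, k}: f^{-1}(U) = {40, 41, 42} ∈ τ_X ✓.
  U = {i, j, k}: f^{-1}(U) = {40, 41, 42} ∈ τ_X ✓.
Found U = {j} with f^{-1}(U) = {40, 41} not in τ_X. Therefore f is NOT continuous.


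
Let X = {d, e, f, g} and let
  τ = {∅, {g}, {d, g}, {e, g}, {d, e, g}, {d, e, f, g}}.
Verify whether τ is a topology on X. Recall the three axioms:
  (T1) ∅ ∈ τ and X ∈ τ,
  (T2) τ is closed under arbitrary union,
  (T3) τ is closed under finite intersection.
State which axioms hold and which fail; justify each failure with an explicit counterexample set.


τ IS a topology on X.

Axiom (T1): ∅ ∈ τ? Yes; X ∈ τ? Yes.
Axiom (T2/T3): check pairwise unions and intersections of members of τ.
All pairwise intersections and unions checked — each lies in τ. Therefore τ satisfies (T1), (T2), (T3): it IS a topology on X.


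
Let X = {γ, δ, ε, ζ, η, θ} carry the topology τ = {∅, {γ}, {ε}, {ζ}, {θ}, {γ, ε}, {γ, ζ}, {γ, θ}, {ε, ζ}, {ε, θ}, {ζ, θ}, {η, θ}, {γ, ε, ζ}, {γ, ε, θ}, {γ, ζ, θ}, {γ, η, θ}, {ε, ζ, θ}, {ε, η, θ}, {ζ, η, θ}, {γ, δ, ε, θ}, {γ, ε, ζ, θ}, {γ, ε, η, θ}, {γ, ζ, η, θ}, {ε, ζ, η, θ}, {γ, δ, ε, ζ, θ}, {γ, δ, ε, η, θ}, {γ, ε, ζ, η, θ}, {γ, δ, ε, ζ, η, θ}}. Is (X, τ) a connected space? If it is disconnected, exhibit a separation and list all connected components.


(X, τ) is disconnected; components = [{ζ}, {γ, δ, ε, η, θ}].

Find clopen sets (U ∈ τ with X ∖ U ∈ τ):
  U = ∅, X ∖ U = {γ, δ, ε, ζ, η, θ} — both open, so U is clopen.
  U = {ζ}, X ∖ U = {γ, δ, ε, η, θ} — both open, so U is clopen.
  U = {γ, δ, ε, η, θ}, X ∖ U = {ζ} — both open, so U is clopen.
  U = {γ, δ, ε, ζ, η, θ}, X ∖ U = ∅ — both open, so U is clopen.
Nontrivial clopen(s) exist: e.g. {γ, δ, ε, η, θ}. So (X, τ) is disconnected.
Compute connected components by grouping points that agree on all clopens:
  component: {ζ}
  component: {γ, δ, ε, η, θ}


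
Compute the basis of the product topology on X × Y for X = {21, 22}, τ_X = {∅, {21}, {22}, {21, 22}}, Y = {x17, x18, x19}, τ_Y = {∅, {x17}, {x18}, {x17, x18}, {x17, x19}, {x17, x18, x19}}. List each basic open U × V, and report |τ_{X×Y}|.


Basis B = {∅ × ∅, {21} × {x17}, {21} × {x18}, {22} × {x17}, {22} × {x18}, {21} × {x17, x18}, {21} × {x17, x19}, {21, 22} × {x17}, {21, 22} × {x18}, {22} × {x17, x18}, {22} × {x17, x19}, {21} × {x17, x18, x19}, {22} × {x17, x18, x19}, {21, 22} × {x17, x18}, {21, 22} × {x17, x19}, {21, 22} × {x17, x18, x19}}; |τ_{X×Y}| = 36.

Enumerate products U × V with U ∈ τ_X, V ∈ τ_Y (deduplicated):
  ∅ × ∅ = {} (∅)
  {21} × {x17} = {(21,x17)}
  {21} × {x18} = {(21,x18)}
  {22} × {x17} = {(22,x17)}
  {22} × {x18} = {(22,x18)}
  {21} × {x17, x18} = {(21,x17), (21,x18)}
  {21} × {x17, x19} = {(21,x17), (21,x19)}
  {21, 22} × {x17} = {(21,x17), (22,x17)}
  {21, 22} × {x18} = {(21,x18), (22,x18)}
  {22} × {x17, x18} = {(22,x17), (22,x18)}
  {22} × {x17, x19} = {(22,x17), (22,x19)}
  {21} × {x17, x18, x19} = {(21,x17), (21,x18), (21,x19)}
  {22} × {x17, x18, x19} = {(22,x17), (22,x18), (22,x19)}
  {21, 22} × {x17, x18} = {(21,x17), (21,x18), (22,x17), (22,x18)}
  {21, 22} × {x17, x19} = {(21,x17), (21,x19), (22,x17), (22,x19)}
  {21, 22} × {x17, x18, x19} = {(21,x17), (21,x18), (21,x19), (22,x17), (22,x18), (22,x19)}
These 16 distinct sets form the basis B.
Close under arbitrary unions to get τ_{X×Y}; counting gives |τ_{X×Y}| = 36.


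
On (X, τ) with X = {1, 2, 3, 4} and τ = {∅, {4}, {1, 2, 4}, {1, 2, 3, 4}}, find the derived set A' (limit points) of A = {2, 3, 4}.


A' = {1, 2, 3}

For each x ∈ X, list the open sets U ∈ τ with x ∈ U, then check whether U ∩ (A ∖ {x}) ≠ ∅ for every such U.
  x = 1: opens ∋ x are {1, 2, 4}, {1, 2, 3, 4}; each meets A ∖ {1}, so x IS a limit point.
  x = 2: opens ∋ x are {1, 2, 4}, {1, 2, 3, 4}; each meets A ∖ {2}, so x IS a limit point.
  x = 3: opens ∋ x are {1, 2, 3, 4}; each meets A ∖ {3}, so x IS a limit point.
  x = 4: open {4} ∋ x has {4} ∩ (A ∖ {4}) = ∅, so x is NOT a limit point.
Collecting: A' = {1, 2, 3}.


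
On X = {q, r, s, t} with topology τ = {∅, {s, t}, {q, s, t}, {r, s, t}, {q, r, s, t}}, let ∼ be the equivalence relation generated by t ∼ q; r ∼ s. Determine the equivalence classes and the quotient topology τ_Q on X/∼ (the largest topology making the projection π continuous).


X/∼ = {[q=t], [r=s]}; |τ_Q| = 2.

Equivalence classes: [q=t], [r=s].
Quotient map π: X → X/∼ sends q ↦ [q=t], r ↦ [r=s], s ↦ [r=s], t ↦ [q=t].
For each subset V ⊆ X/∼, compute π^{-1}(V) ⊆ X and check whether π^{-1}(V) ∈ τ. V is open in τ_Q iff π^{-1}(V) ∈ τ.
  V = {}: π^{-1}(V) = ∅ ∈ τ ✓.
  V = {[q=t]}: π^{-1}(V) = {q, t} ∉ τ ✗.
  V = {[r=s]}: π^{-1}(V) = {r, s} ∉ τ ✗.
  V = {[q=t], [r=s]}: π^{-1}(V) = {q, r, s, t} ∈ τ ✓.
Open sets in the quotient: τ_Q = {{}, {[q=t], [r=s]}} (2 elements).


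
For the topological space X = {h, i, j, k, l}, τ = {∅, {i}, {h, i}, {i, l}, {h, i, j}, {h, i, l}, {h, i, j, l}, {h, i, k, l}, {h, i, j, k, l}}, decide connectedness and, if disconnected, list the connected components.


(X, τ) is connected.

Find clopen sets (U ∈ τ with X ∖ U ∈ τ):
  U = ∅, X ∖ U = {h, i, j, k, l} — both open, so U is clopen.
  U = {h, i, j, k, l}, X ∖ U = ∅ — both open, so U is clopen.
Only trivial clopens (∅ and X) exist, so (X, τ) is connected.
Compute connected components by grouping points that agree on all clopens:
  component: {h, i, j, k, l}


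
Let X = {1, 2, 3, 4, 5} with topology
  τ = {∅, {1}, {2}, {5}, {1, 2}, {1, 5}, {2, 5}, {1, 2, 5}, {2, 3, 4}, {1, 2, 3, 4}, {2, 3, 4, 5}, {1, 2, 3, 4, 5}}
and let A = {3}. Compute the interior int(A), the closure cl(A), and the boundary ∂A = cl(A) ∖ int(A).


int(A) = ∅, cl(A) = {3, 4}, ∂A = {3, 4}.

Closed sets in (X, τ) are complements of opens:
  closed(X, τ) = {∅, {1}, {5}, {1, 5}, {3, 4}, {1, 3, 4}, {2, 3, 4}, {3, 4, 5}, {1, 2, 3, 4}, {1, 3, 4, 5}, {2, 3, 4, 5}, {1, 2, 3, 4, 5}}.
int(A) = ⋃ {U ∈ τ : U ⊆ A}. Opens contained in A: ∅.
Taking the union of these: int(A) = ∅.
cl(A) = ⋂ {C closed : A ⊆ C}. Closed sets containing A: {3, 4}, {1, 3, 4}, {2, 3, 4}, {3, 4, 5}, {1, 2, 3, 4}, {1, 3, 4, 5}, {2, 3, 4, 5}, {1, 2, 3, 4, 5}.
Intersecting these: cl(A) = {3, 4}.
∂A = cl(A) ∖ int(A) = {3, 4} ∖ ∅ = {3, 4}.


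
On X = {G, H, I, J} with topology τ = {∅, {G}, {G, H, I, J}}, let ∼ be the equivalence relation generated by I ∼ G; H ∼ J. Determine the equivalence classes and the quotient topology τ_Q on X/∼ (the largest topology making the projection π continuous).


X/∼ = {[G=I], [H=J]}; |τ_Q| = 2.

Equivalence classes: [G=I], [H=J].
Quotient map π: X → X/∼ sends G ↦ [G=I], H ↦ [H=J], I ↦ [G=I], J ↦ [H=J].
For each subset V ⊆ X/∼, compute π^{-1}(V) ⊆ X and check whether π^{-1}(V) ∈ τ. V is open in τ_Q iff π^{-1}(V) ∈ τ.
  V = {}: π^{-1}(V) = ∅ ∈ τ ✓.
  V = {[G=I]}: π^{-1}(V) = {G, I} ∉ τ ✗.
  V = {[H=J]}: π^{-1}(V) = {H, J} ∉ τ ✗.
  V = {[G=I], [H=J]}: π^{-1}(V) = {G, H, I, J} ∈ τ ✓.
Open sets in the quotient: τ_Q = {{}, {[G=I], [H=J]}} (2 elements).


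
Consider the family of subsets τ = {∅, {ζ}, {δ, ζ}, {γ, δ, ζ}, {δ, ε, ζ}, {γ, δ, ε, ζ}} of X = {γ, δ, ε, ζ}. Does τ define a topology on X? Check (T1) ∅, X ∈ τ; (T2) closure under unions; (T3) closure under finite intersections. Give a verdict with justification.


τ IS a topology on X.

Axiom (T1): ∅ ∈ τ? Yes; X ∈ τ? Yes.
Axiom (T2/T3): check pairwise unions and intersections of members of τ.
All pairwise intersections and unions checked — each lies in τ. Therefore τ satisfies (T1), (T2), (T3): it IS a topology on X.


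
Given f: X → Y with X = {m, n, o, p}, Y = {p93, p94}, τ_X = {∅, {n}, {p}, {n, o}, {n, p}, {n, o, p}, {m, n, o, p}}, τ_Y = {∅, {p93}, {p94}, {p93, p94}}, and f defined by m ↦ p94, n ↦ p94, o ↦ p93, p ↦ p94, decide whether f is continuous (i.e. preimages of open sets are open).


f is NOT continuous.

Compute f^{-1}(U) for each U ∈ τ_Y:
  U = ∅: f^{-1}(U) = ∅ ∈ τ_X ✓.
  U = {p93}: f^{-1}(U) = {o} ∉ τ_X ✗.
  U = {p94}: f^{-1}(U) = {m, n, p} ∉ τ_X ✗.
  U = {p93, p94}: f^{-1}(U) = {m, n, o, p} ∈ τ_X ✓.
Found U = {p93} with f^{-1}(U) = {o} not in τ_X. Therefore f is NOT continuous.


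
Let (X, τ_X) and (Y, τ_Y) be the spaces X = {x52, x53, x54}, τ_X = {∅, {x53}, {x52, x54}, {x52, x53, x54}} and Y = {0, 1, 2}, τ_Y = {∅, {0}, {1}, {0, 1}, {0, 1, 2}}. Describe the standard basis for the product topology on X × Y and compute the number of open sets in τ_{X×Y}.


Basis B = {∅ × ∅, {x53} × {0}, {x53} × {1}, {x52, x54} × {0}, {x52, x54} × {1}, {x53} × {0, 1}, {x52, x53, x54} × {0}, {x52, x53, x54} × {1}, {x53} × {0, 1, 2}, {x52, x54} × {0, 1}, {x52, x54} × {0, 1, 2}, {x52, x53, x54} × {0, 1}, {x52, x53, x54} × {0, 1, 2}}; |τ_{X×Y}| = 25.

Enumerate products U × V with U ∈ τ_X, V ∈ τ_Y (deduplicated):
  ∅ × ∅ = {} (∅)
  {x53} × {0} = {(x53,0)}
  {x53} × {1} = {(x53,1)}
  {x52, x54} × {0} = {(x52,0), (x54,0)}
  {x52, x54} × {1} = {(x52,1), (x54,1)}
  {x53} × {0, 1} = {(x53,0), (x53,1)}
  {x52, x53, x54} × {0} = {(x52,0), (x53,0), (x54,0)}
  {x52, x53, x54} × {1} = {(x52,1), (x53,1), (x54,1)}
  {x53} × {0, 1, 2} = {(x53,0), (x53,1), (x53,2)}
  {x52, x54} × {0, 1} = {(x52,0), (x52,1), (x54,0), (x54,1)}
  {x52, x54} × {0, 1, 2} = {(x52,0), (x52,1), (x52,2), (x54,0), (x54,1), (x54,2)}
  {x52, x53, x54} × {0, 1} = {(x52,0), (x52,1), (x53,0), (x53,1), (x54,0), (x54,1)}
  {x52, x53, x54} × {0, 1, 2} = {(x52,0), (x52,1), (x52,2), (x53,0), (x53,1), (x53,2), (x54,0), (x54,1), (x54,2)}
These 13 distinct sets form the basis B.
Close under arbitrary unions to get τ_{X×Y}; counting gives |τ_{X×Y}| = 25.


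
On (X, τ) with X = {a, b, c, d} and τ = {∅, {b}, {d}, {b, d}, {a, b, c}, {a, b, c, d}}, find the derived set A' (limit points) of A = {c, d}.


A' = {a}

For each x ∈ X, list the open sets U ∈ τ with x ∈ U, then check whether U ∩ (A ∖ {x}) ≠ ∅ for every such U.
  x = a: opens ∋ x are {a, b, c}, {a, b, c, d}; each meets A ∖ {a}, so x IS a limit point.
  x = b: open {b} ∋ x has {b} ∩ (A ∖ {b}) = ∅, so x is NOT a limit point.
  x = c: open {a, b, c} ∋ x has {a, b, c} ∩ (A ∖ {c}) = ∅, so x is NOT a limit point.
  x = d: open {d} ∋ x has {d} ∩ (A ∖ {d}) = ∅, so x is NOT a limit point.
Collecting: A' = {a}.


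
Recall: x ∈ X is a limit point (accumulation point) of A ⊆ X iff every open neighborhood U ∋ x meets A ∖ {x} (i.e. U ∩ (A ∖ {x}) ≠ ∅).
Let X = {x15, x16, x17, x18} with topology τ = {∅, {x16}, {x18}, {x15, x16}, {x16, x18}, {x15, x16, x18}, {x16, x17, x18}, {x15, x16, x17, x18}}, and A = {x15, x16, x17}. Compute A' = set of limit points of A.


A' = {x15, x17}

For each x ∈ X, list the open sets U ∈ τ with x ∈ U, then check whether U ∩ (A ∖ {x}) ≠ ∅ for every such U.
  x = x15: opens ∋ x are {x15, x16}, {x15, x16, x18}, {x15, x16, x17, x18}; each meets A ∖ {x15}, so x IS a limit point.
  x = x16: open {x16} ∋ x has {x16} ∩ (A ∖ {x16}) = ∅, so x is NOT a limit point.
  x = x17: opens ∋ x are {x16, x17, x18}, {x15, x16, x17, x18}; each meets A ∖ {x17}, so x IS a limit point.
  x = x18: open {x18} ∋ x has {x18} ∩ (A ∖ {x18}) = ∅, so x is NOT a limit point.
Collecting: A' = {x15, x17}.


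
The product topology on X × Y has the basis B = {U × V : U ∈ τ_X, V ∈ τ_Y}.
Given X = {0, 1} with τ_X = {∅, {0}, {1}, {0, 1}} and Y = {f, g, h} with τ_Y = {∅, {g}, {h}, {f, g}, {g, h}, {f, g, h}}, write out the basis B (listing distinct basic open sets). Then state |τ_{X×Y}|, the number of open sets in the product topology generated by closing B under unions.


Basis B = {∅ × ∅, {0} × {g}, {0} × {h}, {1} × {g}, {1} × {h}, {0} × {f, g}, {0} × {g, h}, {0, 1} × {g}, {0, 1} × {h}, {1} × {f, g}, {1} × {g, h}, {0} × {f, g, h}, {1} × {f, g, h}, {0, 1} × {f, g}, {0, 1} × {g, h}, {0, 1} × {f, g, h}}; |τ_{X×Y}| = 36.

Enumerate products U × V with U ∈ τ_X, V ∈ τ_Y (deduplicated):
  ∅ × ∅ = {} (∅)
  {0} × {g} = {(0,g)}
  {0} × {h} = {(0,h)}
  {1} × {g} = {(1,g)}
  {1} × {h} = {(1,h)}
  {0} × {f, g} = {(0,f), (0,g)}
  {0} × {g, h} = {(0,g), (0,h)}
  {0, 1} × {g} = {(0,g), (1,g)}
  {0, 1} × {h} = {(0,h), (1,h)}
  {1} × {f, g} = {(1,f), (1,g)}
  {1} × {g, h} = {(1,g), (1,h)}
  {0} × {f, g, h} = {(0,f), (0,g), (0,h)}
  {1} × {f, g, h} = {(1,f), (1,g), (1,h)}
  {0, 1} × {f, g} = {(0,f), (0,g), (1,f), (1,g)}
  {0, 1} × {g, h} = {(0,g), (0,h), (1,g), (1,h)}
  {0, 1} × {f, g, h} = {(0,f), (0,g), (0,h), (1,f), (1,g), (1,h)}
These 16 distinct sets form the basis B.
Close under arbitrary unions to get τ_{X×Y}; counting gives |τ_{X×Y}| = 36.


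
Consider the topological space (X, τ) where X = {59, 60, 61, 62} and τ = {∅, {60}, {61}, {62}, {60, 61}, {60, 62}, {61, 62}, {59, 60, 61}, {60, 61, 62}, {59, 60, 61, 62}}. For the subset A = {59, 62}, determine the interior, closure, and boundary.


int(A) = {62}, cl(A) = {59, 62}, ∂A = {59}.

Closed sets in (X, τ) are complements of opens:
  closed(X, τ) = {∅, {59}, {62}, {59, 60}, {59, 61}, {59, 62}, {59, 60, 61}, {59, 60, 62}, {59, 61, 62}, {59, 60, 61, 62}}.
int(A) = ⋃ {U ∈ τ : U ⊆ A}. Opens contained in A: ∅, {62}.
Taking the union of these: int(A) = {62}.
cl(A) = ⋂ {C closed : A ⊆ C}. Closed sets containing A: {59, 62}, {59, 60, 62}, {59, 61, 62}, {59, 60, 61, 62}.
Intersecting these: cl(A) = {59, 62}.
∂A = cl(A) ∖ int(A) = {59, 62} ∖ {62} = {59}.


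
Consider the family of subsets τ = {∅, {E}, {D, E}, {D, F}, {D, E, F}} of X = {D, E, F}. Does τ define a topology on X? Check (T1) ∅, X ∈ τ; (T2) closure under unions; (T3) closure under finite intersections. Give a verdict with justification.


τ is NOT a topology on X.

Axiom (T1): ∅ ∈ τ? Yes; X ∈ τ? Yes.
Axiom (T2/T3): check pairwise unions and intersections of members of τ.
Counterexample for (T3): {D, E} ∩ {D, F} = {D} ∉ τ. Therefore τ is NOT a topology.


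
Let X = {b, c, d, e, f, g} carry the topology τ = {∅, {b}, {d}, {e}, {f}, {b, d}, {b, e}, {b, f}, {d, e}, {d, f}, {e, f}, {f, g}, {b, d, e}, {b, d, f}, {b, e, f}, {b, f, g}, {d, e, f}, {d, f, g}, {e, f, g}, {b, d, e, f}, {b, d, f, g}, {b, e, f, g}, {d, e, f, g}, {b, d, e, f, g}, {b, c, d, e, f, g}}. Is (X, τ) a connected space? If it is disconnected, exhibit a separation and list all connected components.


(X, τ) is connected.

Find clopen sets (U ∈ τ with X ∖ U ∈ τ):
  U = ∅, X ∖ U = {b, c, d, e, f, g} — both open, so U is clopen.
  U = {b, c, d, e, f, g}, X ∖ U = ∅ — both open, so U is clopen.
Only trivial clopens (∅ and X) exist, so (X, τ) is connected.
Compute connected components by grouping points that agree on all clopens:
  component: {b, c, d, e, f, g}


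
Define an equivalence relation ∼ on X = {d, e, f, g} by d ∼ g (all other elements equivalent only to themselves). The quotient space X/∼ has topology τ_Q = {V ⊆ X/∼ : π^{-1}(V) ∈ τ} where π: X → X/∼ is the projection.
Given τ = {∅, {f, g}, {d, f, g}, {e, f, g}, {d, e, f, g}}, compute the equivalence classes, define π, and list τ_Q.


X/∼ = {[d=g], [e], [f]}; |τ_Q| = 3.

Equivalence classes: [d=g], [e], [f].
Quotient map π: X → X/∼ sends d ↦ [d=g], e ↦ [e], f ↦ [f], g ↦ [d=g].
For each subset V ⊆ X/∼, compute π^{-1}(V) ⊆ X and check whether π^{-1}(V) ∈ τ. V is open in τ_Q iff π^{-1}(V) ∈ τ.
  V = {}: π^{-1}(V) = ∅ ∈ τ ✓.
  V = {[d=g]}: π^{-1}(V) = {d, g} ∉ τ ✗.
  V = {[e]}: π^{-1}(V) = {e} ∉ τ ✗.
  V = {[d=g], [e]}: π^{-1}(V) = {d, e, g} ∉ τ ✗.
  V = {[f]}: π^{-1}(V) = {f} ∉ τ ✗.
  V = {[d=g], [f]}: π^{-1}(V) = {d, f, g} ∈ τ ✓.
  V = {[e], [f]}: π^{-1}(V) = {e, f} ∉ τ ✗.
  V = {[d=g], [e], [f]}: π^{-1}(V) = {d, e, f, g} ∈ τ ✓.
Open sets in the quotient: τ_Q = {{}, {[d=g], [f]}, {[d=g], [e], [f]}} (3 elements).


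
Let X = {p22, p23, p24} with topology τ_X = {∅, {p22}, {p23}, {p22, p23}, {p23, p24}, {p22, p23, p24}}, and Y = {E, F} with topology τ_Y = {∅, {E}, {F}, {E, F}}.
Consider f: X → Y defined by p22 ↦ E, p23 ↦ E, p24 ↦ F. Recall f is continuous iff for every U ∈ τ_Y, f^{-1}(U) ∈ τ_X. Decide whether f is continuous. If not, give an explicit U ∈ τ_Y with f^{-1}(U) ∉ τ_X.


f is NOT continuous.

Compute f^{-1}(U) for each U ∈ τ_Y:
  U = ∅: f^{-1}(U) = ∅ ∈ τ_X ✓.
  U = {E}: f^{-1}(U) = {p22, p23} ∈ τ_X ✓.
  U = {F}: f^{-1}(U) = {p24} ∉ τ_X ✗.
  U = {E, F}: f^{-1}(U) = {p22, p23, p24} ∈ τ_X ✓.
Found U = {F} with f^{-1}(U) = {p24} not in τ_X. Therefore f is NOT continuous.


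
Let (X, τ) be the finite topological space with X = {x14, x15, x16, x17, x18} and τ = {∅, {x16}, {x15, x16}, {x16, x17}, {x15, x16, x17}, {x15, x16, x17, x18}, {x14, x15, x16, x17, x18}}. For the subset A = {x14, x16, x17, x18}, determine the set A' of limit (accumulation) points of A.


A' = {x14, x15, x17, x18}

For each x ∈ X, list the open sets U ∈ τ with x ∈ U, then check whether U ∩ (A ∖ {x}) ≠ ∅ for every such U.
  x = x14: opens ∋ x are {x14, x15, x16, x17, x18}; each meets A ∖ {x14}, so x IS a limit point.
  x = x15: opens ∋ x are {x15, x16}, {x15, x16, x17}, {x15, x16, x17, x18}, {x14, x15, x16, x17, x18}; each meets A ∖ {x15}, so x IS a limit point.
  x = x16: open {x16} ∋ x has {x16} ∩ (A ∖ {x16}) = ∅, so x is NOT a limit point.
  x = x17: opens ∋ x are {x16, x17}, {x15, x16, x17}, {x15, x16, x17, x18}, {x14, x15, x16, x17, x18}; each meets A ∖ {x17}, so x IS a limit point.
  x = x18: opens ∋ x are {x15, x16, x17, x18}, {x14, x15, x16, x17, x18}; each meets A ∖ {x18}, so x IS a limit point.
Collecting: A' = {x14, x15, x17, x18}.


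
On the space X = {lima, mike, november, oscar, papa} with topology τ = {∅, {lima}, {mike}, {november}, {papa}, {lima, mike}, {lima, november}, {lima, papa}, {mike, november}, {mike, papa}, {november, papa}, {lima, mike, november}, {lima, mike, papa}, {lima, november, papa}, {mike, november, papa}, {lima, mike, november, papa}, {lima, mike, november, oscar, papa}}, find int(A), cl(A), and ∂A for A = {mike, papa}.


int(A) = {mike, papa}, cl(A) = {mike, oscar, papa}, ∂A = {oscar}.

Closed sets in (X, τ) are complements of opens:
  closed(X, τ) = {∅, {oscar}, {lima, oscar}, {mike, oscar}, {november, oscar}, {oscar, papa}, {lima, mike, oscar}, {lima, november, oscar}, {lima, oscar, papa}, {mike, november, oscar}, {mike, oscar, papa}, {november, oscar, papa}, {lima, mike, november, oscar}, {lima, mike, oscar, papa}, {lima, november, oscar, papa}, {mike, november, oscar, papa}, {lima, mike, november, oscar, papa}}.
int(A) = ⋃ {U ∈ τ : U ⊆ A}. Opens contained in A: ∅, {mike}, {papa}, {mike, papa}.
Taking the union of these: int(A) = {mike, papa}.
cl(A) = ⋂ {C closed : A ⊆ C}. Closed sets containing A: {mike, oscar, papa}, {lima, mike, oscar, papa}, {mike, november, oscar, papa}, {lima, mike, november, oscar, papa}.
Intersecting these: cl(A) = {mike, oscar, papa}.
∂A = cl(A) ∖ int(A) = {mike, oscar, papa} ∖ {mike, papa} = {oscar}.


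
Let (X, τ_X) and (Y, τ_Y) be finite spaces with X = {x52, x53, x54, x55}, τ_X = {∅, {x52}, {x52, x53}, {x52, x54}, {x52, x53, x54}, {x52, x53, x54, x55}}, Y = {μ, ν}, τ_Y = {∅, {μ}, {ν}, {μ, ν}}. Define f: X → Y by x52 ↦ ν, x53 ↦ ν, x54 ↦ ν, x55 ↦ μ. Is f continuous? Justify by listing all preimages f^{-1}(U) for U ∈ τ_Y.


f is NOT continuous.

Compute f^{-1}(U) for each U ∈ τ_Y:
  U = ∅: f^{-1}(U) = ∅ ∈ τ_X ✓.
  U = {μ}: f^{-1}(U) = {x55} ∉ τ_X ✗.
  U = {ν}: f^{-1}(U) = {x52, x53, x54} ∈ τ_X ✓.
  U = {μ, ν}: f^{-1}(U) = {x52, x53, x54, x55} ∈ τ_X ✓.
Found U = {μ} with f^{-1}(U) = {x55} not in τ_X. Therefore f is NOT continuous.


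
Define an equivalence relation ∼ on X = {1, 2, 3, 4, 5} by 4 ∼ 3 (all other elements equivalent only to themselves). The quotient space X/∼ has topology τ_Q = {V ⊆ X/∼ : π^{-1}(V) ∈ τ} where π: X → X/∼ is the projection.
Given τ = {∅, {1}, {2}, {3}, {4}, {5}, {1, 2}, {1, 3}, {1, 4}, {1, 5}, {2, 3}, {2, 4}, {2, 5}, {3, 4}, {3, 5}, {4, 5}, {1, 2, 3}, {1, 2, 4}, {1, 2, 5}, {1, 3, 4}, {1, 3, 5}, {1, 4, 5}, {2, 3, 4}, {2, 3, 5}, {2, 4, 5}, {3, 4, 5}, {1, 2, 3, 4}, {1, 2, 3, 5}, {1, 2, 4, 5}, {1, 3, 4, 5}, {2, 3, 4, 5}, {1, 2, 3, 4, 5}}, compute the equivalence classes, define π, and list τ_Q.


X/∼ = {[1], [2], [3=4], [5]}; |τ_Q| = 16.

Equivalence classes: [1], [2], [3=4], [5].
Quotient map π: X → X/∼ sends 1 ↦ [1], 2 ↦ [2], 3 ↦ [3=4], 4 ↦ [3=4], 5 ↦ [5].
For each subset V ⊆ X/∼, compute π^{-1}(V) ⊆ X and check whether π^{-1}(V) ∈ τ. V is open in τ_Q iff π^{-1}(V) ∈ τ.
  V = {}: π^{-1}(V) = ∅ ∈ τ ✓.
  V = {[1]}: π^{-1}(V) = {1} ∈ τ ✓.
  V = {[2]}: π^{-1}(V) = {2} ∈ τ ✓.
  V = {[1], [2]}: π^{-1}(V) = {1, 2} ∈ τ ✓.
  V = {[3=4]}: π^{-1}(V) = {3, 4} ∈ τ ✓.
  V = {[1], [3=4]}: π^{-1}(V) = {1, 3, 4} ∈ τ ✓.
  V = {[2], [3=4]}: π^{-1}(V) = {2, 3, 4} ∈ τ ✓.
  V = {[1], [2], [3=4]}: π^{-1}(V) = {1, 2, 3, 4} ∈ τ ✓.
  V = {[5]}: π^{-1}(V) = {5} ∈ τ ✓.
  V = {[1], [5]}: π^{-1}(V) = {1, 5} ∈ τ ✓.
  V = {[2], [5]}: π^{-1}(V) = {2, 5} ∈ τ ✓.
  V = {[1], [2], [5]}: π^{-1}(V) = {1, 2, 5} ∈ τ ✓.
  V = {[3=4], [5]}: π^{-1}(V) = {3, 4, 5} ∈ τ ✓.
  V = {[1], [3=4], [5]}: π^{-1}(V) = {1, 3, 4, 5} ∈ τ ✓.
  V = {[2], [3=4], [5]}: π^{-1}(V) = {2, 3, 4, 5} ∈ τ ✓.
  V = {[1], [2], [3=4], [5]}: π^{-1}(V) = {1, 2, 3, 4, 5} ∈ τ ✓.
Open sets in the quotient: τ_Q = {{}, {[1]}, {[2]}, {[1], [2]}, {[3=4]}, {[1], [3=4]}, {[2], [3=4]}, {[1], [2], [3=4]}, {[5]}, {[1], [5]}, {[2], [5]}, {[1], [2], [5]}, {[3=4], [5]}, {[1], [3=4], [5]}, {[2], [3=4], [5]}, {[1], [2], [3=4], [5]}} (16 elements).


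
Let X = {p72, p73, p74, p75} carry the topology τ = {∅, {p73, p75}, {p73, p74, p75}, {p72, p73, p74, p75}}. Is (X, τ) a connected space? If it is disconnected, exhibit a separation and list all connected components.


(X, τ) is connected.

Find clopen sets (U ∈ τ with X ∖ U ∈ τ):
  U = ∅, X ∖ U = {p72, p73, p74, p75} — both open, so U is clopen.
  U = {p72, p73, p74, p75}, X ∖ U = ∅ — both open, so U is clopen.
Only trivial clopens (∅ and X) exist, so (X, τ) is connected.
Compute connected components by grouping points that agree on all clopens:
  component: {p72, p73, p74, p75}


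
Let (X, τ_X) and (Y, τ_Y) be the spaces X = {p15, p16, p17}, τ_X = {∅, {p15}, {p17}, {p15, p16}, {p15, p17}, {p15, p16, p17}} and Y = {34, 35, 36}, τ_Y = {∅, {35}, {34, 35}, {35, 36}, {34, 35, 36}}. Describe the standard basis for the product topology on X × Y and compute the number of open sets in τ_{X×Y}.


Basis B = {∅ × ∅, {p15} × {35}, {p17} × {35}, {p15} × {34, 35}, {p15} × {35, 36}, {p15, p16} × {35}, {p15, p17} × {35}, {p17} × {34, 35}, {p17} × {35, 36}, {p15} × {34, 35, 36}, {p15, p16, p17} × {35}, {p17} × {34, 35, 36}, {p15, p16} × {34, 35}, {p15, p17} × {34, 35}, {p15, p16} × {35, 36}, {p15, p17} × {35, 36}, {p15, p16} × {34, 35, 36}, {p15, p17} × {34, 35, 36}, {p15, p16, p17} × {34, 35}, {p15, p16, p17} × {35, 36}, {p15, p16, p17} × {34, 35, 36}}; |τ_{X×Y}| = 70.

Enumerate products U × V with U ∈ τ_X, V ∈ τ_Y (deduplicated):
  ∅ × ∅ = {} (∅)
  {p15} × {35} = {(p15,35)}
  {p17} × {35} = {(p17,35)}
  {p15} × {34, 35} = {(p15,34), (p15,35)}
  {p15} × {35, 36} = {(p15,35), (p15,36)}
  {p15, p16} × {35} = {(p15,35), (p16,35)}
  {p15, p17} × {35} = {(p15,35), (p17,35)}
  {p17} × {34, 35} = {(p17,34), (p17,35)}
  {p17} × {35, 36} = {(p17,35), (p17,36)}
  {p15} × {34, 35, 36} = {(p15,34), (p15,35), (p15,36)}
  {p15, p16, p17} × {35} = {(p15,35), (p16,35), (p17,35)}
  {p17} × {34, 35, 36} = {(p17,34), (p17,35), (p17,36)}
  {p15, p16} × {34, 35} = {(p15,34), (p15,35), (p16,34), (p16,35)}
  {p15, p17} × {34, 35} = {(p15,34), (p15,35), (p17,34), (p17,35)}
  {p15, p16} × {35, 36} = {(p15,35), (p15,36), (p16,35), (p16,36)}
  {p15, p17} × {35, 36} = {(p15,35), (p15,36), (p17,35), (p17,36)}
  {p15, p16} × {34, 35, 36} = {(p15,34), (p15,35), (p15,36), (p16,34), (p16,35), (p16,36)}
  {p15, p17} × {34, 35, 36} = {(p15,34), (p15,35), (p15,36), (p17,34), (p17,35), (p17,36)}
  {p15, p16, p17} × {34, 35} = {(p15,34), (p15,35), (p16,34), (p16,35), (p17,34), (p17,35)}
  {p15, p16, p17} × {35, 36} = {(p15,35), (p15,36), (p16,35), (p16,36), (p17,35), (p17,36)}
  {p15, p16, p17} × {34, 35, 36} = {(p15,34), (p15,35), (p15,36), (p16,34), (p16,35), (p16,36), (p17,34), (p17,35), (p17,36)}
These 21 distinct sets form the basis B.
Close under arbitrary unions to get τ_{X×Y}; counting gives |τ_{X×Y}| = 70.


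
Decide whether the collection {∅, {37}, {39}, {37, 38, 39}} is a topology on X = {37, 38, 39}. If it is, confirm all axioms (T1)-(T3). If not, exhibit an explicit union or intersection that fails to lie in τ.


τ is NOT a topology on X.

Axiom (T1): ∅ ∈ τ? Yes; X ∈ τ? Yes.
Axiom (T2/T3): check pairwise unions and intersections of members of τ.
Counterexample for (T2): {37} ∪ {39} = {37, 39} ∉ τ. Therefore τ is NOT a topology.


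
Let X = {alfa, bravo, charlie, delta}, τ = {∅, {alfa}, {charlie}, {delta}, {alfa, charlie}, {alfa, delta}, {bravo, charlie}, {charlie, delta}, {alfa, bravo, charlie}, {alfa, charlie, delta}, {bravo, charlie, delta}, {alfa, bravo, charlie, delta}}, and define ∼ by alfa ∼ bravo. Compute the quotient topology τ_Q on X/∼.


X/∼ = {[alfa=bravo], [charlie], [delta]}; |τ_Q| = 6.

Equivalence classes: [alfa=bravo], [charlie], [delta].
Quotient map π: X → X/∼ sends alfa ↦ [alfa=bravo], bravo ↦ [alfa=bravo], charlie ↦ [charlie], delta ↦ [delta].
For each subset V ⊆ X/∼, compute π^{-1}(V) ⊆ X and check whether π^{-1}(V) ∈ τ. V is open in τ_Q iff π^{-1}(V) ∈ τ.
  V = {}: π^{-1}(V) = ∅ ∈ τ ✓.
  V = {[alfa=bravo]}: π^{-1}(V) = {alfa, bravo} ∉ τ ✗.
  V = {[charlie]}: π^{-1}(V) = {charlie} ∈ τ ✓.
  V = {[alfa=bravo], [charlie]}: π^{-1}(V) = {alfa, bravo, charlie} ∈ τ ✓.
  V = {[delta]}: π^{-1}(V) = {delta} ∈ τ ✓.
  V = {[alfa=bravo], [delta]}: π^{-1}(V) = {alfa, bravo, delta} ∉ τ ✗.
  V = {[charlie], [delta]}: π^{-1}(V) = {charlie, delta} ∈ τ ✓.
  V = {[alfa=bravo], [charlie], [delta]}: π^{-1}(V) = {alfa, bravo, charlie, delta} ∈ τ ✓.
Open sets in the quotient: τ_Q = {{}, {[charlie]}, {[alfa=bravo], [charlie]}, {[delta]}, {[charlie], [delta]}, {[alfa=bravo], [charlie], [delta]}} (6 elements).


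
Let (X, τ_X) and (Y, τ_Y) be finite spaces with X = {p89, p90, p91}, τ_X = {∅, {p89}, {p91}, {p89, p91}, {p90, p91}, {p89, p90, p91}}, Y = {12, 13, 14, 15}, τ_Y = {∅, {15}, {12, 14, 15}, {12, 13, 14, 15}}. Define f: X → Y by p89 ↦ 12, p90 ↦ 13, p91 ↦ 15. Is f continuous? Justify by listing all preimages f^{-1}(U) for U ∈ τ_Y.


f IS continuous.

Compute f^{-1}(U) for each U ∈ τ_Y:
  U = ∅: f^{-1}(U) = ∅ ∈ τ_X ✓.
  U = {15}: f^{-1}(U) = {p91} ∈ τ_X ✓.
  U = {12, 14, 15}: f^{-1}(U) = {p89, p91} ∈ τ_X ✓.
  U = {12, 13, 14, 15}: f^{-1}(U) = {p89, p90, p91} ∈ τ_X ✓.
Every preimage lies in τ_X, so f IS continuous.


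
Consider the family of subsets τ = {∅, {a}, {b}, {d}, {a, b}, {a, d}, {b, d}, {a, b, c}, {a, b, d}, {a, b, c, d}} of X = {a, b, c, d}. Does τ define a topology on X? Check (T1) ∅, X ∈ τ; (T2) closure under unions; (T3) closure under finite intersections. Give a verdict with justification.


τ IS a topology on X.

Axiom (T1): ∅ ∈ τ? Yes; X ∈ τ? Yes.
Axiom (T2/T3): check pairwise unions and intersections of members of τ.
All pairwise intersections and unions checked — each lies in τ. Therefore τ satisfies (T1), (T2), (T3): it IS a topology on X.


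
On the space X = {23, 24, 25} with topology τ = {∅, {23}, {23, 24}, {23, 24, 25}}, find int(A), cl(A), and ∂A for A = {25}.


int(A) = ∅, cl(A) = {25}, ∂A = {25}.

Closed sets in (X, τ) are complements of opens:
  closed(X, τ) = {∅, {25}, {24, 25}, {23, 24, 25}}.
int(A) = ⋃ {U ∈ τ : U ⊆ A}. Opens contained in A: ∅.
Taking the union of these: int(A) = ∅.
cl(A) = ⋂ {C closed : A ⊆ C}. Closed sets containing A: {25}, {24, 25}, {23, 24, 25}.
Intersecting these: cl(A) = {25}.
∂A = cl(A) ∖ int(A) = {25} ∖ ∅ = {25}.


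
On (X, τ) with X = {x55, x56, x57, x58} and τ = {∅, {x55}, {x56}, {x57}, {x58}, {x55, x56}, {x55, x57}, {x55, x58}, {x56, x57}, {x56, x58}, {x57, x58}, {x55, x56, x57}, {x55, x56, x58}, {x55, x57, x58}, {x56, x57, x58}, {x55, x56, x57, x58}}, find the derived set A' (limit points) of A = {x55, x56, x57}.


A' = ∅

For each x ∈ X, list the open sets U ∈ τ with x ∈ U, then check whether U ∩ (A ∖ {x}) ≠ ∅ for every such U.
  x = x55: open {x55} ∋ x has {x55} ∩ (A ∖ {x55}) = ∅, so x is NOT a limit point.
  x = x56: open {x56} ∋ x has {x56} ∩ (A ∖ {x56}) = ∅, so x is NOT a limit point.
  x = x57: open {x57} ∋ x has {x57} ∩ (A ∖ {x57}) = ∅, so x is NOT a limit point.
  x = x58: open {x58} ∋ x has {x58} ∩ (A ∖ {x58}) = ∅, so x is NOT a limit point.
Collecting: A' = ∅.


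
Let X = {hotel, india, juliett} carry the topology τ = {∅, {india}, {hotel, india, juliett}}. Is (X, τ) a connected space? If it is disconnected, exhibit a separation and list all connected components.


(X, τ) is connected.

Find clopen sets (U ∈ τ with X ∖ U ∈ τ):
  U = ∅, X ∖ U = {hotel, india, juliett} — both open, so U is clopen.
  U = {hotel, india, juliett}, X ∖ U = ∅ — both open, so U is clopen.
Only trivial clopens (∅ and X) exist, so (X, τ) is connected.
Compute connected components by grouping points that agree on all clopens:
  component: {hotel, india, juliett}


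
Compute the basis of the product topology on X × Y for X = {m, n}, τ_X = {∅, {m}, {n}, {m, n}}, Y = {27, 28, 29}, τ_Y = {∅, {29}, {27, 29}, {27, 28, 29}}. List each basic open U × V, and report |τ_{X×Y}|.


Basis B = {∅ × ∅, {m} × {29}, {n} × {29}, {m} × {27, 29}, {m, n} × {29}, {n} × {27, 29}, {m} × {27, 28, 29}, {n} × {27, 28, 29}, {m, n} × {27, 29}, {m, n} × {27, 28, 29}}; |τ_{X×Y}| = 16.

Enumerate products U × V with U ∈ τ_X, V ∈ τ_Y (deduplicated):
  ∅ × ∅ = {} (∅)
  {m} × {29} = {(m,29)}
  {n} × {29} = {(n,29)}
  {m} × {27, 29} = {(m,27), (m,29)}
  {m, n} × {29} = {(m,29), (n,29)}
  {n} × {27, 29} = {(n,27), (n,29)}
  {m} × {27, 28, 29} = {(m,27), (m,28), (m,29)}
  {n} × {27, 28, 29} = {(n,27), (n,28), (n,29)}
  {m, n} × {27, 29} = {(m,27), (m,29), (n,27), (n,29)}
  {m, n} × {27, 28, 29} = {(m,27), (m,28), (m,29), (n,27), (n,28), (n,29)}
These 10 distinct sets form the basis B.
Close under arbitrary unions to get τ_{X×Y}; counting gives |τ_{X×Y}| = 16.


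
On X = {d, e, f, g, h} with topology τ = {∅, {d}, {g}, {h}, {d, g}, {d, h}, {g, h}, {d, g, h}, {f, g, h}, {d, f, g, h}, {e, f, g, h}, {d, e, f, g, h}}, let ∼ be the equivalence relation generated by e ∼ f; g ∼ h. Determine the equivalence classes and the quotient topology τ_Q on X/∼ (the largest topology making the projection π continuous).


X/∼ = {[d], [e=f], [g=h]}; |τ_Q| = 6.

Equivalence classes: [d], [e=f], [g=h].
Quotient map π: X → X/∼ sends d ↦ [d], e ↦ [e=f], f ↦ [e=f], g ↦ [g=h], h ↦ [g=h].
For each subset V ⊆ X/∼, compute π^{-1}(V) ⊆ X and check whether π^{-1}(V) ∈ τ. V is open in τ_Q iff π^{-1}(V) ∈ τ.
  V = {}: π^{-1}(V) = ∅ ∈ τ ✓.
  V = {[d]}: π^{-1}(V) = {d} ∈ τ ✓.
  V = {[e=f]}: π^{-1}(V) = {e, f} ∉ τ ✗.
  V = {[d], [e=f]}: π^{-1}(V) = {d, e, f} ∉ τ ✗.
  V = {[g=h]}: π^{-1}(V) = {g, h} ∈ τ ✓.
  V = {[d], [g=h]}: π^{-1}(V) = {d, g, h} ∈ τ ✓.
  V = {[e=f], [g=h]}: π^{-1}(V) = {e, f, g, h} ∈ τ ✓.
  V = {[d], [e=f], [g=h]}: π^{-1}(V) = {d, e, f, g, h} ∈ τ ✓.
Open sets in the quotient: τ_Q = {{}, {[d]}, {[g=h]}, {[d], [g=h]}, {[e=f], [g=h]}, {[d], [e=f], [g=h]}} (6 elements).


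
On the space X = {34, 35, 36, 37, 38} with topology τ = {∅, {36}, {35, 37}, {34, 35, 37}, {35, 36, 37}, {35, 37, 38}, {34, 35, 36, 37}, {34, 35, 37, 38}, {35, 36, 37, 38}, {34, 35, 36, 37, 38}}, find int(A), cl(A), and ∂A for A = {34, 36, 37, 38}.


int(A) = {36}, cl(A) = {34, 35, 36, 37, 38}, ∂A = {34, 35, 37, 38}.

Closed sets in (X, τ) are complements of opens:
  closed(X, τ) = {∅, {34}, {36}, {38}, {34, 36}, {34, 38}, {36, 38}, {34, 36, 38}, {34, 35, 37, 38}, {34, 35, 36, 37, 38}}.
int(A) = ⋃ {U ∈ τ : U ⊆ A}. Opens contained in A: ∅, {36}.
Taking the union of these: int(A) = {36}.
cl(A) = ⋂ {C closed : A ⊆ C}. Closed sets containing A: {34, 35, 36, 37, 38}.
Intersecting these: cl(A) = {34, 35, 36, 37, 38}.
∂A = cl(A) ∖ int(A) = {34, 35, 36, 37, 38} ∖ {36} = {34, 35, 37, 38}.


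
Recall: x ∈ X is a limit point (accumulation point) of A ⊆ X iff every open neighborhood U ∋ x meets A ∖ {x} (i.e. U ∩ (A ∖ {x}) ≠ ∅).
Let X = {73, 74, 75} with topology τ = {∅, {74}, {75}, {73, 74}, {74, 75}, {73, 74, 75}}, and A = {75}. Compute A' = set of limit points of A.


A' = ∅

For each x ∈ X, list the open sets U ∈ τ with x ∈ U, then check whether U ∩ (A ∖ {x}) ≠ ∅ for every such U.
  x = 73: open {73, 74} ∋ x has {73, 74} ∩ (A ∖ {73}) = ∅, so x is NOT a limit point.
  x = 74: open {74} ∋ x has {74} ∩ (A ∖ {74}) = ∅, so x is NOT a limit point.
  x = 75: open {75} ∋ x has {75} ∩ (A ∖ {75}) = ∅, so x is NOT a limit point.
Collecting: A' = ∅.


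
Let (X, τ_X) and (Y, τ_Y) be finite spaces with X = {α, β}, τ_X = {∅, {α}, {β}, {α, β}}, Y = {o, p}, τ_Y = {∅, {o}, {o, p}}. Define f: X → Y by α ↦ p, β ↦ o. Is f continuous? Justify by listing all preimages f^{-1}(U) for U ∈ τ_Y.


f IS continuous.

Compute f^{-1}(U) for each U ∈ τ_Y:
  U = ∅: f^{-1}(U) = ∅ ∈ τ_X ✓.
  U = {o}: f^{-1}(U) = {β} ∈ τ_X ✓.
  U = {o, p}: f^{-1}(U) = {α, β} ∈ τ_X ✓.
Every preimage lies in τ_X, so f IS continuous.


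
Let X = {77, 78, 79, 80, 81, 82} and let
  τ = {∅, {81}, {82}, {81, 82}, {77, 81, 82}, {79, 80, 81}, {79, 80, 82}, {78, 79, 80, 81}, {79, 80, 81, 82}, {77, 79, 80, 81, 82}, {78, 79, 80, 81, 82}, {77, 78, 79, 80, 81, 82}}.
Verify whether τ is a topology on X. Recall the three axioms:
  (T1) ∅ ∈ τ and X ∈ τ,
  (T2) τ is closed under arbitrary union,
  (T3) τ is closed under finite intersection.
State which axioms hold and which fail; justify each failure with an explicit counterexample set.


τ is NOT a topology on X.

Axiom (T1): ∅ ∈ τ? Yes; X ∈ τ? Yes.
Axiom (T2/T3): check pairwise unions and intersections of members of τ.
Counterexample for (T3): {79, 80, 81} ∩ {79, 80, 82} = {79, 80} ∉ τ. Therefore τ is NOT a topology.
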